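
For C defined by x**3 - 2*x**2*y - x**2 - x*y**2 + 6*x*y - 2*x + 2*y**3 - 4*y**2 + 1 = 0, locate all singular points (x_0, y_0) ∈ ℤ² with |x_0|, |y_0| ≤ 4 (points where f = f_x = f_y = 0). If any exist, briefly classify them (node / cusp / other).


Singular points: {(1, 1)}; classification: cusp.

Compute partial derivatives:
  f_x = 3*x**2 - 4*x*y - 2*x - y**2 + 6*y - 2.
  f_y = -2*x**2 - 2*x*y + 6*x + 6*y**2 - 8*y.
Scan x_0 ∈ {−4, ..., 4}. For each x_0, f_y(x_0, y) is a polynomial in y; find its integer roots y ∈ {−4, ..., 4}, then test f_x and f at those candidates.
  x = -4: f_y(-4, y) = 6*y**2 - 56; no integer root y with |y| ≤ 4.
  x = -3: f_y(-3, y) = 6*y**2 - 2*y - 36; no integer root y with |y| ≤ 4.
  x = -2: f_y(-2, y) = 6*y**2 - 4*y - 20; no integer root y with |y| ≤ 4.
  x = -1: f_y(-1, y) = 6*y**2 - 6*y - 8; no integer root y with |y| ≤ 4.
  x = 0: f_y(0, y) = 6*y**2 - 8*y; vanishes at y ∈ {0}. (0, 0): f_x = -2 ≠ 0.
  x = 1: f_y(1, y) = 6*y**2 - 10*y + 4; vanishes at y ∈ {1}. (1, 1): f_x = 0, f = 0 — SINGULAR.
  x = 2: f_y(2, y) = 6*y**2 - 12*y + 4; no integer root y with |y| ≤ 4.
  x = 3: f_y(3, y) = 6*y**2 - 14*y; vanishes at y ∈ {0}. (3, 0): f_x = 19 ≠ 0.
  x = 4: f_y(4, y) = 6*y**2 - 16*y - 8; no integer root y with |y| ≤ 4.
Only singular point on the grid: (1, 1).
Classify: substitute x = 1 + u, y = 1 + v and expand: f = u**3 - 2*u**2*v - u*v**2 + 2*v**3 + v**2.
No constant or linear terms (consistent with a singular point). Quadratic part: v**2. Cubic part: u**3 - 2*u**2*v - u*v**2 + 2*v**3.
The quadratic part v**2 is a perfect square, so there is a single (double) tangent line v = 0, i.e. y = 1. Restricting the cubic part to that line (v = 0) leaves u**3 ≠ 0, so f is not divisible by v and the branch is v² ≈ -u**3 to lowest order — this is a cusp.
Classification: cusp.


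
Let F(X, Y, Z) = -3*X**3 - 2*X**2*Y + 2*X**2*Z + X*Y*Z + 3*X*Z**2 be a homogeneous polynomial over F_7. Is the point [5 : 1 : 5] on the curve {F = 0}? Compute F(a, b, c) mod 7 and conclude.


F(5,1,5) ≡ 1 (mod 7); P is NOT on the curve.

Evaluate F(5, 1, 5) term-by-term (mod 7).
  -3*X**3 ↦ -3·125·1·1 = -375
  -2*X**2*Y ↦ -2·25·1·1 = -50
  2*X**2*Z ↦ 2·25·1·5 = 250
  X*Y*Z ↦ 1·5·1·5 = 25
  3*X*Z**2 ↦ 3·5·1·25 = 375
Sum: F(5, 1, 5) = (-375) + (-50) + (250) + (25) + (375) = 225.
Reducing mod 7: 225 ≡ 1 (mod 7).
Since F(a, b, c) ≡ 1 ≠ 0 (mod 7), P does NOT lie on the curve.


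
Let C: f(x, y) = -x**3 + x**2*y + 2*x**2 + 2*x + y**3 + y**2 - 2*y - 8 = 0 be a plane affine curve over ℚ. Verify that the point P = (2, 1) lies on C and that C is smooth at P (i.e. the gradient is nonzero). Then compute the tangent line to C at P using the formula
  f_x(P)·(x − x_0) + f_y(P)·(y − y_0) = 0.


Tangent line at P: 2*x + 7*y - 11 = 0.

Step 1: f(2, 1) = 0, so P lies on C.
Step 2: partial derivatives
  f_x(x, y) = -3*x**2 + 2*x*y + 4*x + 2, f_y(x, y) = x**2 + 3*y**2 + 2*y - 2.
  f_x(P) = 2, f_y(P) = 7 (gradient nonzero, so P is smooth).
Step 3: tangent line at P: 2·(x − 2) + 7·(y − 1) = 0.
Expanding: 2*x + 7*y - 11 = 0.


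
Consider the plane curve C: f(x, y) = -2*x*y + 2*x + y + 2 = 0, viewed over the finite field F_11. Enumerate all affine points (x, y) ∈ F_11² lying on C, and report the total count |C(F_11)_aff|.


Affine F_11-points: {(0, 9), (1, 4), (2, 2), (3, 6), (4, 3), (5, 5), (7, 8), (8, 10), (9, 7), (10, 0)}; count = 10.

For each of the 121 pairs (x, y) ∈ F_11², evaluate f(x, y) mod 11. Record the zeros.
  x = 0: [0↦2, 1↦3, 2↦4, 3↦5, 4↦6, 5↦7, 6↦8, 7↦9, 8↦10, 9↦0, 10↦1]  zeros at y ∈ {9}
  x = 1: [0↦4, 1↦3, 2↦2, 3↦1, 4↦0, 5↦10, 6↦9, 7↦8, 8↦7, 9↦6, 10↦5]  zeros at y ∈ {4}
  x = 2: [0↦6, 1↦3, 2↦0, 3↦8, 4↦5, 5↦2, 6↦10, 7↦7, 8↦4, 9↦1, 10↦9]  zeros at y ∈ {2}
  x = 3: [0↦8, 1↦3, 2↦9, 3↦4, 4↦10, 5↦5, 6↦0, 7↦6, 8↦1, 9↦7, 10↦2]  zeros at y ∈ {6}
  x = 4: [0↦10, 1↦3, 2↦7, 3↦0, 4↦4, 5↦8, 6↦1, 7↦5, 8↦9, 9↦2, 10↦6]  zeros at y ∈ {3}
  x = 5: [0↦1, 1↦3, 2↦5, 3↦7, 4↦9, 5↦0, 6↦2, 7↦4, 8↦6, 9↦8, 10↦10]  zeros at y ∈ {5}
  x = 6: [0↦3, 1↦3, 2↦3, 3↦3, 4↦3, 5↦3, 6↦3, 7↦3, 8↦3, 9↦3, 10↦3]  zeros at y ∈ ∅
  x = 7: [0↦5, 1↦3, 2↦1, 3↦10, 4↦8, 5↦6, 6↦4, 7↦2, 8↦0, 9↦9, 10↦7]  zeros at y ∈ {8}
  x = 8: [0↦7, 1↦3, 2↦10, 3↦6, 4↦2, 5↦9, 6↦5, 7↦1, 8↦8, 9↦4, 10↦0]  zeros at y ∈ {10}
  x = 9: [0↦9, 1↦3, 2↦8, 3↦2, 4↦7, 5↦1, 6↦6, 7↦0, 8↦5, 9↦10, 10↦4]  zeros at y ∈ {7}
  x = 10: [0↦0, 1↦3, 2↦6, 3↦9, 4↦1, 5↦4, 6↦7, 7↦10, 8↦2, 9↦5, 10↦8]  zeros at y ∈ {0}
Collecting zeros: affine points = {(0, 9), (1, 4), (2, 2), (3, 6), (4, 3), (5, 5), (7, 8), (8, 10), (9, 7), (10, 0)}.
Total count |C(F_11)_aff| = 10.


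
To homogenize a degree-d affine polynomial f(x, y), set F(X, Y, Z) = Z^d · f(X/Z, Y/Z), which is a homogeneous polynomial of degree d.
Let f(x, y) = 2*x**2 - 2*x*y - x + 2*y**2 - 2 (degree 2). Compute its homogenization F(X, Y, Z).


F(X, Y, Z) = 2*X**2 - 2*X*Y - X*Z + 2*Y**2 - 2*Z**2

deg(f) = 2.
Substitute x = X/Z, y = Y/Z into f, then multiply by Z^2.
  monomial 2·x^2·y^0 ↦ 2·X^2·Y^0·Z^0.
  monomial -2·x^1·y^1 ↦ -2·X^1·Y^1·Z^0.
  monomial -1·x^1·y^0 ↦ -1·X^1·Y^0·Z^1.
  monomial 2·x^0·y^2 ↦ 2·X^0·Y^2·Z^0.
  monomial -2·x^0·y^0 ↦ -2·X^0·Y^0·Z^2.
Collecting: F(X, Y, Z) = 2*X**2 - 2*X*Y - X*Z + 2*Y**2 - 2*Z**2.


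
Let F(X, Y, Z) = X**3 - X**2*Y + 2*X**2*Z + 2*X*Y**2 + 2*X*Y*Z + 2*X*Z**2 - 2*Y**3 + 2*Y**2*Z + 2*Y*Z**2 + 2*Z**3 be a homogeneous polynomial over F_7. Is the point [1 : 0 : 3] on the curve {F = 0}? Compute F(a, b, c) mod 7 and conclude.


F(1,0,3) ≡ 2 (mod 7); P is NOT on the curve.

Evaluate F(1, 0, 3) term-by-term (mod 7).
  X**3 ↦ 1·1·1·1 = 1
  -X**2*Y ↦ -1·1·0·1 = 0
  2*X**2*Z ↦ 2·1·1·3 = 6
  2*X*Y**2 ↦ 2·1·0·1 = 0
  2*X*Y*Z ↦ 2·1·0·3 = 0
  2*X*Z**2 ↦ 2·1·1·9 = 18
  -2*Y**3 ↦ -2·1·0·1 = 0
  2*Y**2*Z ↦ 2·1·0·3 = 0
  2*Y*Z**2 ↦ 2·1·0·9 = 0
  2*Z**3 ↦ 2·1·1·27 = 54
Sum: F(1, 0, 3) = (1) + (0) + (6) + (0) + (0) + (18) + (0) + (0) + (0) + (54) = 79.
Reducing mod 7: 79 ≡ 2 (mod 7).
Since F(a, b, c) ≡ 2 ≠ 0 (mod 7), P does NOT lie on the curve.


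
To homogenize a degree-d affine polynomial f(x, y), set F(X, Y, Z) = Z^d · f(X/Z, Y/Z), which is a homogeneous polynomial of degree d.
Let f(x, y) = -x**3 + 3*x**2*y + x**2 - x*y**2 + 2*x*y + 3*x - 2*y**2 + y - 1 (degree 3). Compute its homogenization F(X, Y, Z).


F(X, Y, Z) = -X**3 + 3*X**2*Y + X**2*Z - X*Y**2 + 2*X*Y*Z + 3*X*Z**2 - 2*Y**2*Z + Y*Z**2 - Z**3

deg(f) = 3.
Substitute x = X/Z, y = Y/Z into f, then multiply by Z^3.
  monomial -1·x^3·y^0 ↦ -1·X^3·Y^0·Z^0.
  monomial 3·x^2·y^1 ↦ 3·X^2·Y^1·Z^0.
  monomial 1·x^2·y^0 ↦ 1·X^2·Y^0·Z^1.
  monomial -1·x^1·y^2 ↦ -1·X^1·Y^2·Z^0.
  monomial 2·x^1·y^1 ↦ 2·X^1·Y^1·Z^1.
  monomial 3·x^1·y^0 ↦ 3·X^1·Y^0·Z^2.
  monomial -2·x^0·y^2 ↦ -2·X^0·Y^2·Z^1.
  monomial 1·x^0·y^1 ↦ 1·X^0·Y^1·Z^2.
  monomial -1·x^0·y^0 ↦ -1·X^0·Y^0·Z^3.
Collecting: F(X, Y, Z) = -X**3 + 3*X**2*Y + X**2*Z - X*Y**2 + 2*X*Y*Z + 3*X*Z**2 - 2*Y**2*Z + Y*Z**2 - Z**3.


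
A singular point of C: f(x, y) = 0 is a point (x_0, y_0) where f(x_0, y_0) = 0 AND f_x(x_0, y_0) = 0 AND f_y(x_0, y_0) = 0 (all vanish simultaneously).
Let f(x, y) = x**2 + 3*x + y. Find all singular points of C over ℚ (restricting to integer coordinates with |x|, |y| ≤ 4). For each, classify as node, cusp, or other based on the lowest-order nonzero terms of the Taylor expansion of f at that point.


No singular points in the scanned grid; C is smooth there.

Compute partial derivatives:
  f_x = 2*x + 3.
  f_y = 1.
f_y = 1 is a nonzero constant, so f_y never vanishes: no point (x, y) can satisfy f = f_x = f_y = 0. In particular no (x, y) ∈ {−4, ..., 4}² is singular; the curve is smooth.


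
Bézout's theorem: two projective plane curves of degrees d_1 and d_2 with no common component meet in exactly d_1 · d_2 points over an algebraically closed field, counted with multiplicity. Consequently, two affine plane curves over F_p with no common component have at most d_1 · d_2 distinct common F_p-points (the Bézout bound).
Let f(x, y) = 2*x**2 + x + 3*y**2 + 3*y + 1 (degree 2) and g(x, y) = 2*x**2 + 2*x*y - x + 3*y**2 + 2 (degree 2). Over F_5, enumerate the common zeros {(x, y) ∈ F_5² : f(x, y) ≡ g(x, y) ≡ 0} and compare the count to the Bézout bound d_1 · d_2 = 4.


Common zeros: ∅; count = 0; Bézout bound = 4.

deg(f) = 2, deg(g) = 2, so Bézout bound = 4.
Scan x ∈ F_5. For each x, list the y ∈ F_5 with f(x, y) ≡ 0 and those with g(x, y) ≡ 0 (mod 5); the common zeros in that column are the intersection.
  x = 0: f ≡ 0 at y ∈ ∅; g ≡ 0 at y ∈ {1, 4}; common: ∅.
  x = 1: f ≡ 0 at y ∈ {1, 3}; g ≡ 0 at y ∈ ∅; common: ∅.
  x = 2: f ≡ 0 at y ∈ ∅; g ≡ 0 at y ∈ {1}; common: ∅.
  x = 3: f ≡ 0 at y ∈ {2}; g ≡ 0 at y ∈ ∅; common: ∅.
  x = 4: f ≡ 0 at y ∈ {2}; g ≡ 0 at y ∈ {0, 4}; common: ∅.
Collecting: common zeros = ∅, so the count is 0.
Comparison with the Bézout bound: 0 ≤ 4 = deg(f)·deg(g), as expected for curves with no common component (the affine F_5-count falls short of the bound because intersections may lie at infinity, over extension fields, or carry multiplicity).


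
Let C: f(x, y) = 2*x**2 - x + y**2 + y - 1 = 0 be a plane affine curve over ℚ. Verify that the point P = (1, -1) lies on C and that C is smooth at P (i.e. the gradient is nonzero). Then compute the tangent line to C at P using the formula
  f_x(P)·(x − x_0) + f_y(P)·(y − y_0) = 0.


Tangent line at P: 3*x - y - 4 = 0.

Step 1: f(1, -1) = 0, so P lies on C.
Step 2: partial derivatives
  f_x(x, y) = 4*x - 1, f_y(x, y) = 2*y + 1.
  f_x(P) = 3, f_y(P) = -1 (gradient nonzero, so P is smooth).
Step 3: tangent line at P: 3·(x − 1) + -1·(y − -1) = 0.
Expanding: 3*x - y - 4 = 0.


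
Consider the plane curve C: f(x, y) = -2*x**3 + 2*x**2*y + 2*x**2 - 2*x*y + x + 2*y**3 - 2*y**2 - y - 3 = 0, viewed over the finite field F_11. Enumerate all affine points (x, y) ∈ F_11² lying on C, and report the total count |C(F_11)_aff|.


Affine F_11-points: {(1, 6), (2, 4), (3, 3), (4, 5), (4, 9), (5, 0), (5, 6), (6, 2), (7, 10), (8, 0), (9, 3), (10, 0)}; count = 12.

For each of the 121 pairs (x, y) ∈ F_11², evaluate f(x, y) mod 11. Record the zeros.
  x = 0: [0↦8, 1↦7, 2↦3, 3↦8, 4↦1, 5↦5, 6↦10, 7↦6, 8↦5, 9↦8, 10↦5]  zeros at y ∈ ∅
  x = 1: [0↦9, 1↦8, 2↦4, 3↦9, 4↦2, 5↦6, 6↦0, 7↦7, 8↦6, 9↦9, 10↦6]  zeros at y ∈ {6}
  x = 2: [0↦2, 1↦5, 2↦5, 3↦3, 4↦0, 5↦8, 6↦6, 7↦6, 8↦9, 9↦5, 10↦6]  zeros at y ∈ {4}
  x = 3: [0↦8, 1↦8, 2↦5, 3↦0, 4↦5, 5↦10, 6↦5, 7↦2, 8↦2, 9↦6, 10↦4]  zeros at y ∈ {3}
  x = 4: [0↦4, 1↦5, 2↦3, 3↦10, 4↦5, 5↦0, 6↦7, 7↦5, 8↦6, 9↦0, 10↦10]  zeros at y ∈ {5, 9}
  x = 5: [0↦0, 1↦6, 2↦9, 3↦10, 4↦10, 5↦10, 6↦0, 7↦3, 8↦9, 9↦8, 10↦1]  zeros at y ∈ {0, 6}
  x = 6: [0↦6, 1↦10, 2↦0, 3↦10, 4↦8, 5↦6, 6↦5, 7↦6, 8↦10, 9↦7, 10↦9]  zeros at y ∈ {2}
  x = 7: [0↦10, 1↦5, 2↦8, 3↦9, 4↦9, 5↦9, 6↦10, 7↦2, 8↦8, 9↦7, 10↦0]  zeros at y ∈ {10}
  x = 8: [0↦0, 1↦1, 2↦10, 3↦6, 4↦1, 5↦7, 6↦3, 7↦1, 8↦2, 9↦7, 10↦6]  zeros at y ∈ {0}
  x = 9: [0↦8, 1↦8, 2↦5, 3↦0, 4↦5, 5↦10, 6↦5, 7↦2, 8↦2, 9↦6, 10↦4]  zeros at y ∈ {3}
  x = 10: [0↦0, 1↦3, 2↦3, 3↦1, 4↦9, 5↦6, 6↦4, 7↦4, 8↦7, 9↦3, 10↦4]  zeros at y ∈ {0}
Collecting zeros: affine points = {(1, 6), (2, 4), (3, 3), (4, 5), (4, 9), (5, 0), (5, 6), (6, 2), (7, 10), (8, 0), (9, 3), (10, 0)}.
Total count |C(F_11)_aff| = 12.


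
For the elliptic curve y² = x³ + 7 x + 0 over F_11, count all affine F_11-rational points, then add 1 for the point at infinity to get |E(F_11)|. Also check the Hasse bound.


Affine points = {(0, 0), (2, 0), (3, 2), (3, 9), (4, 2), (4, 9), (6, 4), (6, 7), (9, 0), (10, 5), (10, 6)}; affine count = 11; |E(F_11)| = 12.

Discriminant check: Δ ∝ 4a³ + 27b² = 4·7³ + 27·0² = 4·343 + 27·0 ≡ 8 (mod 11). Nonzero ⇒ E is nonsingular.
For each x ∈ F_11, compute rhs = x³ + 7·x + 0 mod 11, then count y ∈ F_11 with y² ≡ rhs.
  x = 0: rhs = 0, matching y values: 0 (1 points).
  x = 1: rhs = 8, matching y values: none (0 points).
  x = 2: rhs = 0, matching y values: 0 (1 points).
  x = 3: rhs = 4, matching y values: 2, 9 (2 points).
  x = 4: rhs = 4, matching y values: 2, 9 (2 points).
  x = 5: rhs = 6, matching y values: none (0 points).
  x = 6: rhs = 5, matching y values: 4, 7 (2 points).
  x = 7: rhs = 7, matching y values: none (0 points).
  x = 8: rhs = 7, matching y values: none (0 points).
  x = 9: rhs = 0, matching y values: 0 (1 points).
  x = 10: rhs = 3, matching y values: 5, 6 (2 points).
Total affine count: 11.
Full point count |E(F_11)| = 11 + 1 = 12.
Hasse bound: |12 − (11+1)| = |0| = 0 ≤ 2√11 ≈ 6.6332 ✓.


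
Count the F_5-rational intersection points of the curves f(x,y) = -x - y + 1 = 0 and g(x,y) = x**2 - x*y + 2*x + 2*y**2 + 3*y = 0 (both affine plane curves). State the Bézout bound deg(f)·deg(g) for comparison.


Common zeros: {(0, 1), (4, 2)}; count = 2; Bézout bound = 2.

deg(f) = 1, deg(g) = 2, so Bézout bound = 2.
Scan x ∈ F_5. For each x, list the y ∈ F_5 with f(x, y) ≡ 0 and those with g(x, y) ≡ 0 (mod 5); the common zeros in that column are the intersection.
  x = 0: f ≡ 0 at y ∈ {1}; g ≡ 0 at y ∈ {0, 1}; common: {1}.
  x = 1: f ≡ 0 at y ∈ {0}; g ≡ 0 at y ∈ {2}; common: ∅.
  x = 2: f ≡ 0 at y ∈ {4}; g ≡ 0 at y ∈ ∅; common: ∅.
  x = 3: f ≡ 0 at y ∈ {3}; g ≡ 0 at y ∈ {0}; common: ∅.
  x = 4: f ≡ 0 at y ∈ {2}; g ≡ 0 at y ∈ {1, 2}; common: {2}.
Collecting: common zeros = {(0, 1), (4, 2)}, so the count is 2.
Comparison with the Bézout bound: 2 ≤ 2 = deg(f)·deg(g), as expected for curves with no common component (the bound is attained).


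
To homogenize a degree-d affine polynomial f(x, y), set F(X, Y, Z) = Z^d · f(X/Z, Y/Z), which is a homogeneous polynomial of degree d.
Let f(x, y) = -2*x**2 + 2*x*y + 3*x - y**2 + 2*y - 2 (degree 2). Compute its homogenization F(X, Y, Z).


F(X, Y, Z) = -2*X**2 + 2*X*Y + 3*X*Z - Y**2 + 2*Y*Z - 2*Z**2

deg(f) = 2.
Substitute x = X/Z, y = Y/Z into f, then multiply by Z^2.
  monomial -2·x^2·y^0 ↦ -2·X^2·Y^0·Z^0.
  monomial 2·x^1·y^1 ↦ 2·X^1·Y^1·Z^0.
  monomial 3·x^1·y^0 ↦ 3·X^1·Y^0·Z^1.
  monomial -1·x^0·y^2 ↦ -1·X^0·Y^2·Z^0.
  monomial 2·x^0·y^1 ↦ 2·X^0·Y^1·Z^1.
  monomial -2·x^0·y^0 ↦ -2·X^0·Y^0·Z^2.
Collecting: F(X, Y, Z) = -2*X**2 + 2*X*Y + 3*X*Z - Y**2 + 2*Y*Z - 2*Z**2.


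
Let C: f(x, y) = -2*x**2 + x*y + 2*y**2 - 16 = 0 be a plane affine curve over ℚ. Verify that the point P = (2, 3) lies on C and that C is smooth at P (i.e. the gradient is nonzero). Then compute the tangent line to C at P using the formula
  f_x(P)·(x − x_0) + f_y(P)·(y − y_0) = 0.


Tangent line at P: -5*x + 14*y - 32 = 0.

Step 1: f(2, 3) = 0, so P lies on C.
Step 2: partial derivatives
  f_x(x, y) = -4*x + y, f_y(x, y) = x + 4*y.
  f_x(P) = -5, f_y(P) = 14 (gradient nonzero, so P is smooth).
Step 3: tangent line at P: -5·(x − 2) + 14·(y − 3) = 0.
Expanding: -5*x + 14*y - 32 = 0.


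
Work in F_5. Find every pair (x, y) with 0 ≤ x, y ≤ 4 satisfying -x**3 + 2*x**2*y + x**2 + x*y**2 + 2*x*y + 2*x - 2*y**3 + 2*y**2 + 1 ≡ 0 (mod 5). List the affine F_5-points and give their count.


Affine F_5-points: {(0, 3), (0, 4), (2, 1), (2, 2), (2, 4), (4, 1)}; count = 6.

For each of the 25 pairs (x, y) ∈ F_5², evaluate f(x, y) mod 5. Record the zeros.
  x = 0: [0↦1, 1↦1, 2↦3, 3↦0, 4↦0]  zeros at y ∈ {3, 4}
  x = 1: [0↦3, 1↦3, 2↦2, 3↦3, 4↦4]  zeros at y ∈ ∅
  x = 2: [0↦1, 1↦0, 2↦0, 3↦4, 4↦0]  zeros at y ∈ {1, 2, 4}
  x = 3: [0↦4, 1↦1, 2↦1, 3↦2, 4↦2]  zeros at y ∈ ∅
  x = 4: [0↦1, 1↦0, 2↦4, 3↦1, 4↦4]  zeros at y ∈ {1}
Collecting zeros: affine points = {(0, 3), (0, 4), (2, 1), (2, 2), (2, 4), (4, 1)}.
Total count |C(F_5)_aff| = 6.


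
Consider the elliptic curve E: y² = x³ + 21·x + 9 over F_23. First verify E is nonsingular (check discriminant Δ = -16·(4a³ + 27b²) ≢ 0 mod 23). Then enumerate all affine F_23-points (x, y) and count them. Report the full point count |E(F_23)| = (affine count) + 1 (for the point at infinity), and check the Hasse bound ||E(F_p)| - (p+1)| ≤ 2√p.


Affine points = {(0, 3), (0, 20), (1, 10), (1, 13), (2, 6), (2, 17), (5, 3), (5, 20), (6, 11), (6, 12), (7, 4), (7, 19), (10, 0), (13, 8), (13, 15), (16, 5), (16, 18), (17, 9), (17, 14), (18, 3), (18, 20)}; affine count = 21; |E(F_23)| = 22.

Discriminant check: Δ ∝ 4a³ + 27b² = 4·21³ + 27·9² = 4·9261 + 27·81 ≡ 16 (mod 23). Nonzero ⇒ E is nonsingular.
For each x ∈ F_23, compute rhs = x³ + 21·x + 9 mod 23, then count y ∈ F_23 with y² ≡ rhs.
  x = 0: rhs = 9, matching y values: 3, 20 (2 points).
  x = 1: rhs = 8, matching y values: 10, 13 (2 points).
  x = 2: rhs = 13, matching y values: 6, 17 (2 points).
  x = 3: rhs = 7, matching y values: none (0 points).
  x = 4: rhs = 19, matching y values: none (0 points).
  x = 5: rhs = 9, matching y values: 3, 20 (2 points).
  x = 6: rhs = 6, matching y values: 11, 12 (2 points).
  x = 7: rhs = 16, matching y values: 4, 19 (2 points).
  x = 8: rhs = 22, matching y values: none (0 points).
  x = 9: rhs = 7, matching y values: none (0 points).
  x = 10: rhs = 0, matching y values: 0 (1 points).
  x = 11: rhs = 7, matching y values: none (0 points).
  x = 12: rhs = 11, matching y values: none (0 points).
  x = 13: rhs = 18, matching y values: 8, 15 (2 points).
  x = 14: rhs = 11, matching y values: none (0 points).
  x = 15: rhs = 19, matching y values: none (0 points).
  x = 16: rhs = 2, matching y values: 5, 18 (2 points).
  x = 17: rhs = 12, matching y values: 9, 14 (2 points).
  x = 18: rhs = 9, matching y values: 3, 20 (2 points).
  x = 19: rhs = 22, matching y values: none (0 points).
  x = 20: rhs = 11, matching y values: none (0 points).
  x = 21: rhs = 5, matching y values: none (0 points).
  x = 22: rhs = 10, matching y values: none (0 points).
Total affine count: 21.
Full point count |E(F_23)| = 21 + 1 = 22.
Hasse bound: |22 − (23+1)| = |-2| = 2 ≤ 2√23 ≈ 9.5917 ✓.


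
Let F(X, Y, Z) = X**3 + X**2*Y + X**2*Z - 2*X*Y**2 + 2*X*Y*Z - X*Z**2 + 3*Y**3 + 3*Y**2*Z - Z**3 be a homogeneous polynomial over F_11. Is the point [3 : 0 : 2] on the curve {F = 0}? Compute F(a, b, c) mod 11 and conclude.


F(3,0,2) ≡ 3 (mod 11); P is NOT on the curve.

Evaluate F(3, 0, 2) term-by-term (mod 11).
  X**3 ↦ 1·27·1·1 = 27
  X**2*Y ↦ 1·9·0·1 = 0
  X**2*Z ↦ 1·9·1·2 = 18
  -2*X*Y**2 ↦ -2·3·0·1 = 0
  2*X*Y*Z ↦ 2·3·0·2 = 0
  -X*Z**2 ↦ -1·3·1·4 = -12
  3*Y**3 ↦ 3·1·0·1 = 0
  3*Y**2*Z ↦ 3·1·0·2 = 0
  -Z**3 ↦ -1·1·1·8 = -8
Sum: F(3, 0, 2) = (27) + (0) + (18) + (0) + (0) + (-12) + (0) + (0) + (-8) = 25.
Reducing mod 11: 25 ≡ 3 (mod 11).
Since F(a, b, c) ≡ 3 ≠ 0 (mod 11), P does NOT lie on the curve.


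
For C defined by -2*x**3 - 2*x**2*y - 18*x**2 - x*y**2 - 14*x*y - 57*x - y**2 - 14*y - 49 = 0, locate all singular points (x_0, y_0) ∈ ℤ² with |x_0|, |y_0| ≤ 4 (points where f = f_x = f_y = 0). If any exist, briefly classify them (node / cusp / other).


Singular points: {(-2, -3)}; classification: cusp.

Compute partial derivatives:
  f_x = -6*x**2 - 4*x*y - 36*x - y**2 - 14*y - 57.
  f_y = -2*x**2 - 2*x*y - 14*x - 2*y - 14.
Scan x_0 ∈ {−4, ..., 4}. For each x_0, f_y(x_0, y) is a polynomial in y; find its integer roots y ∈ {−4, ..., 4}, then test f_x and f at those candidates.
  x = -4: f_y(-4, y) = 6*y + 10; no integer root y with |y| ≤ 4.
  x = -3: f_y(-3, y) = 4*y + 10; no integer root y with |y| ≤ 4.
  x = -2: f_y(-2, y) = 2*y + 6; vanishes at y ∈ {-3}. (-2, -3): f_x = 0, f = 0 — SINGULAR.
  x = -1: f_y(-1, y) = -2; no integer root y with |y| ≤ 4.
  x = 0: f_y(0, y) = -2*y - 14; no integer root y with |y| ≤ 4.
  x = 1: f_y(1, y) = -4*y - 30; no integer root y with |y| ≤ 4.
  x = 2: f_y(2, y) = -6*y - 50; no integer root y with |y| ≤ 4.
  x = 3: f_y(3, y) = -8*y - 74; no integer root y with |y| ≤ 4.
  x = 4: f_y(4, y) = -10*y - 102; no integer root y with |y| ≤ 4.
Only singular point on the grid: (-2, -3).
Classify: substitute x = -2 + u, y = -3 + v and expand: f = -2*u**3 - 2*u**2*v - u*v**2 + v**2.
No constant or linear terms (consistent with a singular point). Quadratic part: v**2. Cubic part: -2*u**3 - 2*u**2*v - u*v**2.
The quadratic part v**2 is a perfect square, so there is a single (double) tangent line v = 0, i.e. y = -3. Restricting the cubic part to that line (v = 0) leaves -2*u**3 ≠ 0, so f is not divisible by v and the branch is v² ≈ 2*u**3 to lowest order — this is a cusp.
Classification: cusp.


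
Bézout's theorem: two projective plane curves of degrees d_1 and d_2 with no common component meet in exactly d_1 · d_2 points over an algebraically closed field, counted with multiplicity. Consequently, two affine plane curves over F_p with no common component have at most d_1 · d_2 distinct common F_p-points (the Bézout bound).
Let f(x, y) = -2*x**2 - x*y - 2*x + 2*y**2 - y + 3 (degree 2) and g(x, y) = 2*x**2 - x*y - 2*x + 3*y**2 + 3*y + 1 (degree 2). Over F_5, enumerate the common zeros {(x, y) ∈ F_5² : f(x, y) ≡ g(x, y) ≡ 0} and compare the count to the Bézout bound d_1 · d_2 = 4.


Common zeros: {(2, 3), (3, 3)}; count = 2; Bézout bound = 4.

deg(f) = 2, deg(g) = 2, so Bézout bound = 4.
Scan x ∈ F_5. For each x, list the y ∈ F_5 with f(x, y) ≡ 0 and those with g(x, y) ≡ 0 (mod 5); the common zeros in that column are the intersection.
  x = 0: f ≡ 0 at y ∈ ∅; g ≡ 0 at y ∈ ∅; common: ∅.
  x = 1: f ≡ 0 at y ∈ ∅; g ≡ 0 at y ∈ ∅; common: ∅.
  x = 2: f ≡ 0 at y ∈ {1, 3}; g ≡ 0 at y ∈ {0, 3}; common: {3}.
  x = 3: f ≡ 0 at y ∈ {3, 4}; g ≡ 0 at y ∈ {2, 3}; common: {3}.
  x = 4: f ≡ 0 at y ∈ {1, 4}; g ≡ 0 at y ∈ {0, 2}; common: ∅.
Collecting: common zeros = {(2, 3), (3, 3)}, so the count is 2.
Comparison with the Bézout bound: 2 ≤ 4 = deg(f)·deg(g), as expected for curves with no common component (the affine F_5-count falls short of the bound because intersections may lie at infinity, over extension fields, or carry multiplicity).


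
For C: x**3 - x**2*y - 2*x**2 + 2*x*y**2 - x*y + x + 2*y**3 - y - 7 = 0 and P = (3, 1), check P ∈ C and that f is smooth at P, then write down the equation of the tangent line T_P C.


Tangent line at P: 11*x + 5*y - 38 = 0.

Step 1: f(3, 1) = 0, so P lies on C.
Step 2: partial derivatives
  f_x(x, y) = 3*x**2 - 2*x*y - 4*x + 2*y**2 - y + 1, f_y(x, y) = -x**2 + 4*x*y - x + 6*y**2 - 1.
  f_x(P) = 11, f_y(P) = 5 (gradient nonzero, so P is smooth).
Step 3: tangent line at P: 11·(x − 3) + 5·(y − 1) = 0.
Expanding: 11*x + 5*y - 38 = 0.


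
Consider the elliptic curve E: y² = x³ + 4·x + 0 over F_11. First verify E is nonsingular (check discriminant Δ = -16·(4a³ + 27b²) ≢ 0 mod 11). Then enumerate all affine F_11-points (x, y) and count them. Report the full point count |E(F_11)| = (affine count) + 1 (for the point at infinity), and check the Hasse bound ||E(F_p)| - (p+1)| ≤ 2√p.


Affine points = {(0, 0), (1, 4), (1, 7), (2, 4), (2, 7), (4, 5), (4, 6), (6, 3), (6, 8), (8, 4), (8, 7)}; affine count = 11; |E(F_11)| = 12.

Discriminant check: Δ ∝ 4a³ + 27b² = 4·4³ + 27·0² = 4·64 + 27·0 ≡ 3 (mod 11). Nonzero ⇒ E is nonsingular.
For each x ∈ F_11, compute rhs = x³ + 4·x + 0 mod 11, then count y ∈ F_11 with y² ≡ rhs.
  x = 0: rhs = 0, matching y values: 0 (1 points).
  x = 1: rhs = 5, matching y values: 4, 7 (2 points).
  x = 2: rhs = 5, matching y values: 4, 7 (2 points).
  x = 3: rhs = 6, matching y values: none (0 points).
  x = 4: rhs = 3, matching y values: 5, 6 (2 points).
  x = 5: rhs = 2, matching y values: none (0 points).
  x = 6: rhs = 9, matching y values: 3, 8 (2 points).
  x = 7: rhs = 8, matching y values: none (0 points).
  x = 8: rhs = 5, matching y values: 4, 7 (2 points).
  x = 9: rhs = 6, matching y values: none (0 points).
  x = 10: rhs = 6, matching y values: none (0 points).
Total affine count: 11.
Full point count |E(F_11)| = 11 + 1 = 12.
Hasse bound: |12 − (11+1)| = |0| = 0 ≤ 2√11 ≈ 6.6332 ✓.


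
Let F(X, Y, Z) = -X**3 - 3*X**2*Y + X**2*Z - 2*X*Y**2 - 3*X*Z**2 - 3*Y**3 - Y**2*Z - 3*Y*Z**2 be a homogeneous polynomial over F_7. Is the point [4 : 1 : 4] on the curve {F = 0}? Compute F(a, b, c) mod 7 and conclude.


F(4,1,4) ≡ 5 (mod 7); P is NOT on the curve.

Evaluate F(4, 1, 4) term-by-term (mod 7).
  -X**3 ↦ -1·64·1·1 = -64
  -3*X**2*Y ↦ -3·16·1·1 = -48
  X**2*Z ↦ 1·16·1·4 = 64
  -2*X*Y**2 ↦ -2·4·1·1 = -8
  -3*X*Z**2 ↦ -3·4·1·16 = -192
  -3*Y**3 ↦ -3·1·1·1 = -3
  -Y**2*Z ↦ -1·1·1·4 = -4
  -3*Y*Z**2 ↦ -3·1·1·16 = -48
Sum: F(4, 1, 4) = (-64) + (-48) + (64) + (-8) + (-192) + (-3) + (-4) + (-48) = -303.
Reducing mod 7: -303 ≡ 5 (mod 7).
Since F(a, b, c) ≡ 5 ≠ 0 (mod 7), P does NOT lie on the curve.


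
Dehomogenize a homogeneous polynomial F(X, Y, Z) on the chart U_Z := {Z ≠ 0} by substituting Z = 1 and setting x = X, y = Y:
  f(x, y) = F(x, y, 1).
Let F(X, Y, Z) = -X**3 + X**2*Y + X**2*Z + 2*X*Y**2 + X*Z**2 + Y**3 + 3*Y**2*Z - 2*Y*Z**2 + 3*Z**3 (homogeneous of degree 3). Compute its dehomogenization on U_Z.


f(x, y) = -x**3 + x**2*y + x**2 + 2*x*y**2 + x + y**3 + 3*y**2 - 2*y + 3

On U_Z we set Z = 1. Each monomial c·X^i·Y^j·Z^k in F becomes c·x^i·y^j·1^k = c·x^i·y^j.
Substituting Z = 1: F(X, Y, 1) = -x**3 + x**2*y + x**2 + 2*x*y**2 + x + y**3 + 3*y**2 - 2*y + 3.
Note: deg(f) ≤ deg(F) = 3; strict inequality happens when F is divisible by Z (lost terms).


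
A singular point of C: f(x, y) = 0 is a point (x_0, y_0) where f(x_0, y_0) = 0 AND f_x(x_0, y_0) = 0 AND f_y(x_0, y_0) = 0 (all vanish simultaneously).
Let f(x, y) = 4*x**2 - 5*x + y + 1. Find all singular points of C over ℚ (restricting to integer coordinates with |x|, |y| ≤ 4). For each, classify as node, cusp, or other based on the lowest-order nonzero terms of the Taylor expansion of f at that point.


No singular points in the scanned grid; C is smooth there.

Compute partial derivatives:
  f_x = 8*x - 5.
  f_y = 1.
f_y = 1 is a nonzero constant, so f_y never vanishes: no point (x, y) can satisfy f = f_x = f_y = 0. In particular no (x, y) ∈ {−4, ..., 4}² is singular; the curve is smooth.


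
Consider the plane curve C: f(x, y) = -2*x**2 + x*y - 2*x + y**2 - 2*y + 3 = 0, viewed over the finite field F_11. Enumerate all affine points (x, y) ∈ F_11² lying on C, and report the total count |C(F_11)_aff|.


Affine F_11-points: {(0, 4), (0, 9), (1, 4), (1, 8), (2, 3), (2, 8), (4, 3), (4, 6), (9, 6), (9, 9)}; count = 10.

For each of the 121 pairs (x, y) ∈ F_11², evaluate f(x, y) mod 11. Record the zeros.
  x = 0: [0↦3, 1↦2, 2↦3, 3↦6, 4↦0, 5↦7, 6↦5, 7↦5, 8↦7, 9↦0, 10↦6]  zeros at y ∈ {4, 9}
  x = 1: [0↦10, 1↦10, 2↦1, 3↦5, 4↦0, 5↦8, 6↦7, 7↦8, 8↦0, 9↦5, 10↦1]  zeros at y ∈ {4, 8}
  x = 2: [0↦2, 1↦3, 2↦6, 3↦0, 4↦7, 5↦5, 6↦5, 7↦7, 8↦0, 9↦6, 10↦3]  zeros at y ∈ {3, 8}
  x = 3: [0↦1, 1↦3, 2↦7, 3↦2, 4↦10, 5↦9, 6↦10, 7↦2, 8↦7, 9↦3, 10↦1]  zeros at y ∈ ∅
  x = 4: [0↦7, 1↦10, 2↦4, 3↦0, 4↦9, 5↦9, 6↦0, 7↦4, 8↦10, 9↦7, 10↦6]  zeros at y ∈ {3, 6}
  x = 5: [0↦9, 1↦2, 2↦8, 3↦5, 4↦4, 5↦5, 6↦8, 7↦2, 8↦9, 9↦7, 10↦7]  zeros at y ∈ ∅
  x = 6: [0↦7, 1↦1, 2↦8, 3↦6, 4↦6, 5↦8, 6↦1, 7↦7, 8↦4, 9↦3, 10↦4]  zeros at y ∈ ∅
  x = 7: [0↦1, 1↦7, 2↦4, 3↦3, 4↦4, 5↦7, 6↦1, 7↦8, 8↦6, 9↦6, 10↦8]  zeros at y ∈ ∅
  x = 8: [0↦2, 1↦9, 2↦7, 3↦7, 4↦9, 5↦2, 6↦8, 7↦5, 8↦4, 9↦5, 10↦8]  zeros at y ∈ ∅
  x = 9: [0↦10, 1↦7, 2↦6, 3↦7, 4↦10, 5↦4, 6↦0, 7↦9, 8↦9, 9↦0, 10↦4]  zeros at y ∈ {6, 9}
  x = 10: [0↦3, 1↦1, 2↦1, 3↦3, 4↦7, 5↦2, 6↦10, 7↦9, 8↦10, 9↦2, 10↦7]  zeros at y ∈ ∅
Collecting zeros: affine points = {(0, 4), (0, 9), (1, 4), (1, 8), (2, 3), (2, 8), (4, 3), (4, 6), (9, 6), (9, 9)}.
Total count |C(F_11)_aff| = 10.


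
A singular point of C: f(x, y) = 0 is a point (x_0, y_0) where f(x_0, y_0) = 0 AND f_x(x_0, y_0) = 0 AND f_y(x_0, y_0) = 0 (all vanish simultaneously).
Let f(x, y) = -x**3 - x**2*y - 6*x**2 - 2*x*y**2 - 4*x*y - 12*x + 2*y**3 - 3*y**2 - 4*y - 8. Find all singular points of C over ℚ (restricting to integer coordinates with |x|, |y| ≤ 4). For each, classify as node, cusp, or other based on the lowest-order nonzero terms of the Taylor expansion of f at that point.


Singular points: {(-2, 0)}; classification: cusp.

Compute partial derivatives:
  f_x = -3*x**2 - 2*x*y - 12*x - 2*y**2 - 4*y - 12.
  f_y = -x**2 - 4*x*y - 4*x + 6*y**2 - 6*y - 4.
Scan x_0 ∈ {−4, ..., 4}. For each x_0, f_y(x_0, y) is a polynomial in y; find its integer roots y ∈ {−4, ..., 4}, then test f_x and f at those candidates.
  x = -4: f_y(-4, y) = 6*y**2 + 10*y - 4; vanishes at y ∈ {-2}. (-4, -2): f_x = -28 ≠ 0.
  x = -3: f_y(-3, y) = 6*y**2 + 6*y - 1; no integer root y with |y| ≤ 4.
  x = -2: f_y(-2, y) = 6*y**2 + 2*y; vanishes at y ∈ {0}. (-2, 0): f_x = 0, f = 0 — SINGULAR.
  x = -1: f_y(-1, y) = 6*y**2 - 2*y - 1; no integer root y with |y| ≤ 4.
  x = 0: f_y(0, y) = 6*y**2 - 6*y - 4; no integer root y with |y| ≤ 4.
  x = 1: f_y(1, y) = 6*y**2 - 10*y - 9; no integer root y with |y| ≤ 4.
  x = 2: f_y(2, y) = 6*y**2 - 14*y - 16; no integer root y with |y| ≤ 4.
  x = 3: f_y(3, y) = 6*y**2 - 18*y - 25; no integer root y with |y| ≤ 4.
  x = 4: f_y(4, y) = 6*y**2 - 22*y - 36; no integer root y with |y| ≤ 4.
Only singular point on the grid: (-2, 0).
Classify: substitute x = -2 + u, y = 0 + v and expand: f = -u**3 - u**2*v - 2*u*v**2 + 2*v**3 + v**2.
No constant or linear terms (consistent with a singular point). Quadratic part: v**2. Cubic part: -u**3 - u**2*v - 2*u*v**2 + 2*v**3.
The quadratic part v**2 is a perfect square, so there is a single (double) tangent line v = 0, i.e. y = 0. Restricting the cubic part to that line (v = 0) leaves -u**3 ≠ 0, so f is not divisible by v and the branch is v² ≈ u**3 to lowest order — this is a cusp.
Classification: cusp.


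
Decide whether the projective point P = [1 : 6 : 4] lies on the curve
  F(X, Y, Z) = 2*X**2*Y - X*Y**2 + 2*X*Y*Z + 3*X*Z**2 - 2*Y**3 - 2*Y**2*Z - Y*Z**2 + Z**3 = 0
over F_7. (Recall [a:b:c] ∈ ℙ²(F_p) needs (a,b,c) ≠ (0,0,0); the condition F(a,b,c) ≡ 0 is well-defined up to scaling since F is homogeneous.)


F(1,6,4) ≡ 6 (mod 7); P is NOT on the curve.

Evaluate F(1, 6, 4) term-by-term (mod 7).
  2*X**2*Y ↦ 2·1·6·1 = 12
  -X*Y**2 ↦ -1·1·36·1 = -36
  2*X*Y*Z ↦ 2·1·6·4 = 48
  3*X*Z**2 ↦ 3·1·1·16 = 48
  -2*Y**3 ↦ -2·1·216·1 = -432
  -2*Y**2*Z ↦ -2·1·36·4 = -288
  -Y*Z**2 ↦ -1·1·6·16 = -96
  Z**3 ↦ 1·1·1·64 = 64
Sum: F(1, 6, 4) = (12) + (-36) + (48) + (48) + (-432) + (-288) + (-96) + (64) = -680.
Reducing mod 7: -680 ≡ 6 (mod 7).
Since F(a, b, c) ≡ 6 ≠ 0 (mod 7), P does NOT lie on the curve.


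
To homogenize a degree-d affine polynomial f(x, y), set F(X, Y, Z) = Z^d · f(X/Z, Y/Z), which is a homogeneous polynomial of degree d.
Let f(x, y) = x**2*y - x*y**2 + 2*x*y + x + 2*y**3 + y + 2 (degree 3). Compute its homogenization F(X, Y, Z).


F(X, Y, Z) = X**2*Y - X*Y**2 + 2*X*Y*Z + X*Z**2 + 2*Y**3 + Y*Z**2 + 2*Z**3

deg(f) = 3.
Substitute x = X/Z, y = Y/Z into f, then multiply by Z^3.
  monomial 1·x^2·y^1 ↦ 1·X^2·Y^1·Z^0.
  monomial -1·x^1·y^2 ↦ -1·X^1·Y^2·Z^0.
  monomial 2·x^1·y^1 ↦ 2·X^1·Y^1·Z^1.
  monomial 1·x^1·y^0 ↦ 1·X^1·Y^0·Z^2.
  monomial 2·x^0·y^3 ↦ 2·X^0·Y^3·Z^0.
  monomial 1·x^0·y^1 ↦ 1·X^0·Y^1·Z^2.
  monomial 2·x^0·y^0 ↦ 2·X^0·Y^0·Z^3.
Collecting: F(X, Y, Z) = X**2*Y - X*Y**2 + 2*X*Y*Z + X*Z**2 + 2*Y**3 + Y*Z**2 + 2*Z**3.


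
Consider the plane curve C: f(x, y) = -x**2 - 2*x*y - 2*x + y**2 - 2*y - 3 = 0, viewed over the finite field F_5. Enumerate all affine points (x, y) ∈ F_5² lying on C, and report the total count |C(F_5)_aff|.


Affine F_5-points: {(0, 3), (0, 4), (1, 2), (2, 3), (3, 1), (3, 2)}; count = 6.

For each of the 25 pairs (x, y) ∈ F_5², evaluate f(x, y) mod 5. Record the zeros.
  x = 0: [0↦2, 1↦1, 2↦2, 3↦0, 4↦0]  zeros at y ∈ {3, 4}
  x = 1: [0↦4, 1↦1, 2↦0, 3↦1, 4↦4]  zeros at y ∈ {2}
  x = 2: [0↦4, 1↦4, 2↦1, 3↦0, 4↦1]  zeros at y ∈ {3}
  x = 3: [0↦2, 1↦0, 2↦0, 3↦2, 4↦1]  zeros at y ∈ {1, 2}
  x = 4: [0↦3, 1↦4, 2↦2, 3↦2, 4↦4]  zeros at y ∈ ∅
Collecting zeros: affine points = {(0, 3), (0, 4), (1, 2), (2, 3), (3, 1), (3, 2)}.
Total count |C(F_5)_aff| = 6.


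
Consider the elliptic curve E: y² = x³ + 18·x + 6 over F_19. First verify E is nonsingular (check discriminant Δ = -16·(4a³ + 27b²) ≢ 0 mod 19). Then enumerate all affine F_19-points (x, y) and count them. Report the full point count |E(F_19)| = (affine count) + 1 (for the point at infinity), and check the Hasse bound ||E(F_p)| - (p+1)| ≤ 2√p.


Affine points = {(0, 5), (0, 14), (1, 5), (1, 14), (3, 7), (3, 12), (4, 3), (4, 16), (6, 8), (6, 11), (7, 0), (8, 4), (8, 15), (9, 2), (9, 17), (13, 9), (13, 10), (14, 0), (16, 1), (16, 18), (17, 0), (18, 5), (18, 14)}; affine count = 23; |E(F_19)| = 24.

Discriminant check: Δ ∝ 4a³ + 27b² = 4·18³ + 27·6² = 4·5832 + 27·36 ≡ 18 (mod 19). Nonzero ⇒ E is nonsingular.
For each x ∈ F_19, compute rhs = x³ + 18·x + 6 mod 19, then count y ∈ F_19 with y² ≡ rhs.
  x = 0: rhs = 6, matching y values: 5, 14 (2 points).
  x = 1: rhs = 6, matching y values: 5, 14 (2 points).
  x = 2: rhs = 12, matching y values: none (0 points).
  x = 3: rhs = 11, matching y values: 7, 12 (2 points).
  x = 4: rhs = 9, matching y values: 3, 16 (2 points).
  x = 5: rhs = 12, matching y values: none (0 points).
  x = 6: rhs = 7, matching y values: 8, 11 (2 points).
  x = 7: rhs = 0, matching y values: 0 (1 points).
  x = 8: rhs = 16, matching y values: 4, 15 (2 points).
  x = 9: rhs = 4, matching y values: 2, 17 (2 points).
  x = 10: rhs = 8, matching y values: none (0 points).
  x = 11: rhs = 15, matching y values: none (0 points).
  x = 12: rhs = 12, matching y values: none (0 points).
  x = 13: rhs = 5, matching y values: 9, 10 (2 points).
  x = 14: rhs = 0, matching y values: 0 (1 points).
  x = 15: rhs = 3, matching y values: none (0 points).
  x = 16: rhs = 1, matching y values: 1, 18 (2 points).
  x = 17: rhs = 0, matching y values: 0 (1 points).
  x = 18: rhs = 6, matching y values: 5, 14 (2 points).
Total affine count: 23.
Full point count |E(F_19)| = 23 + 1 = 24.
Hasse bound: |24 − (19+1)| = |4| = 4 ≤ 2√19 ≈ 8.7178 ✓.


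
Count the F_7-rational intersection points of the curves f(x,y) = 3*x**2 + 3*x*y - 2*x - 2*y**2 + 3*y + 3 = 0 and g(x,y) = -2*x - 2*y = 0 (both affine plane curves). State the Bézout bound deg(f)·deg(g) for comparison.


Common zeros: {(4, 3)}; count = 1; Bézout bound = 2.

deg(f) = 2, deg(g) = 1, so Bézout bound = 2.
Scan x ∈ F_7. For each x, list the y ∈ F_7 with f(x, y) ≡ 0 and those with g(x, y) ≡ 0 (mod 7); the common zeros in that column are the intersection.
  x = 0: f ≡ 0 at y ∈ ∅; g ≡ 0 at y ∈ {0}; common: ∅.
  x = 1: f ≡ 0 at y ∈ ∅; g ≡ 0 at y ∈ {6}; common: ∅.
  x = 2: f ≡ 0 at y ∈ {2, 6}; g ≡ 0 at y ∈ {5}; common: ∅.
  x = 3: f ≡ 0 at y ∈ {3}; g ≡ 0 at y ∈ {4}; common: ∅.
  x = 4: f ≡ 0 at y ∈ {1, 3}; g ≡ 0 at y ∈ {3}; common: {3}.
  x = 5: f ≡ 0 at y ∈ {1}; g ≡ 0 at y ∈ {2}; common: ∅.
  x = 6: f ≡ 0 at y ∈ {2, 5}; g ≡ 0 at y ∈ {1}; common: ∅.
Collecting: common zeros = {(4, 3)}, so the count is 1.
Comparison with the Bézout bound: 1 ≤ 2 = deg(f)·deg(g), as expected for curves with no common component (the affine F_7-count falls short of the bound because intersections may lie at infinity, over extension fields, or carry multiplicity).


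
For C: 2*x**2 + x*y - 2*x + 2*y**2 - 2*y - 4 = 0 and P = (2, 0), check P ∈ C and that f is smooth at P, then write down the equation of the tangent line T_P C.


Tangent line at P: 6*x - 12 = 0.

Step 1: f(2, 0) = 0, so P lies on C.
Step 2: partial derivatives
  f_x(x, y) = 4*x + y - 2, f_y(x, y) = x + 4*y - 2.
  f_x(P) = 6, f_y(P) = 0 (gradient nonzero, so P is smooth).
Step 3: tangent line at P: 6·(x − 2) + 0·(y − 0) = 0.
Expanding: 6*x - 12 = 0.


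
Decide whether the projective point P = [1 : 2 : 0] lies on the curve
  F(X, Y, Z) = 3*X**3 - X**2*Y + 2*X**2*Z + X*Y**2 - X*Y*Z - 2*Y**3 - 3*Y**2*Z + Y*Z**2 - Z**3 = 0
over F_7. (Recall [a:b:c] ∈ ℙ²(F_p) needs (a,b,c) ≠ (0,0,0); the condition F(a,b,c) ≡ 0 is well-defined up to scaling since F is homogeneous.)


F(1,2,0) ≡ 3 (mod 7); P is NOT on the curve.

Evaluate F(1, 2, 0) term-by-term (mod 7).
  3*X**3 ↦ 3·1·1·1 = 3
  -X**2*Y ↦ -1·1·2·1 = -2
  2*X**2*Z ↦ 2·1·1·0 = 0
  X*Y**2 ↦ 1·1·4·1 = 4
  -X*Y*Z ↦ -1·1·2·0 = 0
  -2*Y**3 ↦ -2·1·8·1 = -16
  -3*Y**2*Z ↦ -3·1·4·0 = 0
  Y*Z**2 ↦ 1·1·2·0 = 0
  -Z**3 ↦ -1·1·1·0 = 0
Sum: F(1, 2, 0) = (3) + (-2) + (0) + (4) + (0) + (-16) + (0) + (0) + (0) = -11.
Reducing mod 7: -11 ≡ 3 (mod 7).
Since F(a, b, c) ≡ 3 ≠ 0 (mod 7), P does NOT lie on the curve.


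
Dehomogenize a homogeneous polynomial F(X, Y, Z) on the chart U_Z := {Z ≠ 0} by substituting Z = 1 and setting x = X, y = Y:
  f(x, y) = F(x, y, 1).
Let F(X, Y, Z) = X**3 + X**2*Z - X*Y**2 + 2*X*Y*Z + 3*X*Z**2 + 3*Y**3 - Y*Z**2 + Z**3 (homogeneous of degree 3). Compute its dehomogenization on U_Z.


f(x, y) = x**3 + x**2 - x*y**2 + 2*x*y + 3*x + 3*y**3 - y + 1

On U_Z we set Z = 1. Each monomial c·X^i·Y^j·Z^k in F becomes c·x^i·y^j·1^k = c·x^i·y^j.
Substituting Z = 1: F(X, Y, 1) = x**3 + x**2 - x*y**2 + 2*x*y + 3*x + 3*y**3 - y + 1.
Note: deg(f) ≤ deg(F) = 3; strict inequality happens when F is divisible by Z (lost terms).


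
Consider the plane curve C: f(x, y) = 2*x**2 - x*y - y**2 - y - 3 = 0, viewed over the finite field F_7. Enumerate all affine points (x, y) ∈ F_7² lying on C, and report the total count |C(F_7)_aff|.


Affine F_7-points: {(1, 6), (2, 5), (2, 6), (4, 4), (4, 5), (5, 4)}; count = 6.

For each of the 49 pairs (x, y) ∈ F_7², evaluate f(x, y) mod 7. Record the zeros.
  x = 0: [0↦4, 1↦2, 2↦5, 3↦6, 4↦5, 5↦2, 6↦4]  zeros at y ∈ ∅
  x = 1: [0↦6, 1↦3, 2↦5, 3↦5, 4↦3, 5↦6, 6↦0]  zeros at y ∈ {6}
  x = 2: [0↦5, 1↦1, 2↦2, 3↦1, 4↦5, 5↦0, 6↦0]  zeros at y ∈ {5, 6}
  x = 3: [0↦1, 1↦3, 2↦3, 3↦1, 4↦4, 5↦5, 6↦4]  zeros at y ∈ ∅
  x = 4: [0↦1, 1↦2, 2↦1, 3↦5, 4↦0, 5↦0, 6↦5]  zeros at y ∈ {4, 5}
  x = 5: [0↦5, 1↦5, 2↦3, 3↦6, 4↦0, 5↦6, 6↦3]  zeros at y ∈ {4}
  x = 6: [0↦6, 1↦5, 2↦2, 3↦4, 4↦4, 5↦2, 6↦5]  zeros at y ∈ ∅
Collecting zeros: affine points = {(1, 6), (2, 5), (2, 6), (4, 4), (4, 5), (5, 4)}.
Total count |C(F_7)_aff| = 6.


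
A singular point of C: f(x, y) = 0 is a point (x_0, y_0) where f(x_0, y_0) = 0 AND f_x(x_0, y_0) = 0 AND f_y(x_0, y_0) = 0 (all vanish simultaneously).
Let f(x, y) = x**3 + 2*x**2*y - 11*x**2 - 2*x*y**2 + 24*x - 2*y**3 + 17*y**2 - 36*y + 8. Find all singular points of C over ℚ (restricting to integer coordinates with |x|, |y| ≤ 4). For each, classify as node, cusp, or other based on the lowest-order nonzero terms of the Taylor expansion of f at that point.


Singular points: {(2, 2)}; classification: node.

Compute partial derivatives:
  f_x = 3*x**2 + 4*x*y - 22*x - 2*y**2 + 24.
  f_y = 2*x**2 - 4*x*y - 6*y**2 + 34*y - 36.
Scan x_0 ∈ {−4, ..., 4}. For each x_0, f_y(x_0, y) is a polynomial in y; find its integer roots y ∈ {−4, ..., 4}, then test f_x and f at those candidates.
  x = -4: f_y(-4, y) = -6*y**2 + 50*y - 4; no integer root y with |y| ≤ 4.
  x = -3: f_y(-3, y) = -6*y**2 + 46*y - 18; no integer root y with |y| ≤ 4.
  x = -2: f_y(-2, y) = -6*y**2 + 42*y - 28; no integer root y with |y| ≤ 4.
  x = -1: f_y(-1, y) = -6*y**2 + 38*y - 34; no integer root y with |y| ≤ 4.
  x = 0: f_y(0, y) = -6*y**2 + 34*y - 36; no integer root y with |y| ≤ 4.
  x = 1: f_y(1, y) = -6*y**2 + 30*y - 34; no integer root y with |y| ≤ 4.
  x = 2: f_y(2, y) = -6*y**2 + 26*y - 28; vanishes at y ∈ {2}. (2, 2): f_x = 0, f = 0 — SINGULAR.
  x = 3: f_y(3, y) = -6*y**2 + 22*y - 18; no integer root y with |y| ≤ 4.
  x = 4: f_y(4, y) = -6*y**2 + 18*y - 4; no integer root y with |y| ≤ 4.
Only singular point on the grid: (2, 2).
Classify: substitute x = 2 + u, y = 2 + v and expand: f = u**3 + 2*u**2*v - u**2 - 2*u*v**2 - 2*v**3 + v**2.
No constant or linear terms (consistent with a singular point). Quadratic part: -u**2 + v**2. Cubic part: u**3 + 2*u**2*v - 2*u*v**2 - 2*v**3.
The quadratic part v**2 - u**2 = (v − u)(v + u) splits into two distinct linear factors, so there are two distinct tangent lines y − 2 = ±(x − 2) — this is a node (ordinary double point).
Classification: node.
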